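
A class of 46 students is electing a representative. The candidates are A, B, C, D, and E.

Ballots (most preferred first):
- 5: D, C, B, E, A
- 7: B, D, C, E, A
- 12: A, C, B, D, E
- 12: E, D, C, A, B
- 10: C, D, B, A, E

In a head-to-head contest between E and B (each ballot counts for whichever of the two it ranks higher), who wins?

E is ranked above B on 12 ballots; B above E on 34.

B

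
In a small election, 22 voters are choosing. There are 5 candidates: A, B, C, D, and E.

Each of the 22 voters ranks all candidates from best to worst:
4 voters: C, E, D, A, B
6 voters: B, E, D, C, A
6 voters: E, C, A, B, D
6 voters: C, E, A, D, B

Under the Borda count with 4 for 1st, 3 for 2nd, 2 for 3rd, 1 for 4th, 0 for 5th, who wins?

E

A: 4×1 + 6×0 + 6×2 + 6×2 = 28
B: 4×0 + 6×4 + 6×1 + 6×0 = 30
C: 4×4 + 6×1 + 6×3 + 6×4 = 64
D: 4×2 + 6×2 + 6×0 + 6×1 = 26
E: 4×3 + 6×3 + 6×4 + 6×3 = 72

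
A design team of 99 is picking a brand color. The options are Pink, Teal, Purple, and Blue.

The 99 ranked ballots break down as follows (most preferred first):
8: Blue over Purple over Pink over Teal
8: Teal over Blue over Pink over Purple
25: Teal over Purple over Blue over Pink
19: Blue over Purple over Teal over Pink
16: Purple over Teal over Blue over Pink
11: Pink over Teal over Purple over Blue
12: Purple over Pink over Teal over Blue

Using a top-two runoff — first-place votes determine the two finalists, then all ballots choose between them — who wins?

Round 1 first-place votes: Pink 11, Teal 33, Purple 28, Blue 27. Teal and Purple advance.
Runoff: Teal is ranked above Purple on 44 ballots, Purple above Teal on 55.

Purple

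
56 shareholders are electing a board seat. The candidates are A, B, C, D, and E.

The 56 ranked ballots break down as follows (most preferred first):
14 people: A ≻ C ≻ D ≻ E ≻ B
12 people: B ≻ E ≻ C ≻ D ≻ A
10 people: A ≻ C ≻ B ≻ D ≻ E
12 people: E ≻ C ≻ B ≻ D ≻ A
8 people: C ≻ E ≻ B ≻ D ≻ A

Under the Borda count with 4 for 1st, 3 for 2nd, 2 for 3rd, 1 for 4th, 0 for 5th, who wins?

A: 14×4 + 12×0 + 10×4 + 12×0 + 8×0 = 96
B: 14×0 + 12×4 + 10×2 + 12×2 + 8×2 = 108
C: 14×3 + 12×2 + 10×3 + 12×3 + 8×4 = 164
D: 14×2 + 12×1 + 10×1 + 12×1 + 8×1 = 70
E: 14×1 + 12×3 + 10×0 + 12×4 + 8×3 = 122

C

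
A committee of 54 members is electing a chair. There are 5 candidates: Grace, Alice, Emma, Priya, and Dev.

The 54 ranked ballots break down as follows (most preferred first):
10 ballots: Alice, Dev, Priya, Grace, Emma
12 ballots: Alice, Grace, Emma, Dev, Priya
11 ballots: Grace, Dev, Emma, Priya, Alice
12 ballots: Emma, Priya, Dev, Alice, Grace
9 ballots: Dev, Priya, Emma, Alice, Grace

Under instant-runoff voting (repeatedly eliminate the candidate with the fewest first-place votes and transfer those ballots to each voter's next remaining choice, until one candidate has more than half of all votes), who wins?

Round 1: Grace 11, Alice 22, Emma 12, Priya 0, Dev 9. Priya eliminated.
Round 2: Grace 11, Alice 22, Emma 12, Dev 9. Dev eliminated.
Round 3: Grace 11, Alice 22, Emma 21. Grace eliminated.
Round 4: Alice 22, Emma 32. Emma has a majority (≥28).

Emma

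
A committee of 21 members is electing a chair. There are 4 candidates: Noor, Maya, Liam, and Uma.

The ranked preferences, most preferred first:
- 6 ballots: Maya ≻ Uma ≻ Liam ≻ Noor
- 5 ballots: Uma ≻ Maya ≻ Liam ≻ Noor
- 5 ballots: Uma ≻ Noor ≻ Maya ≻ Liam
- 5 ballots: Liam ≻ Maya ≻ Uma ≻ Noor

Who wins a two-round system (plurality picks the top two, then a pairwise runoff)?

Round 1 first-place votes: Noor 0, Maya 6, Liam 5, Uma 10. Uma and Maya advance.
Runoff: Uma is ranked above Maya on 10 ballots, Maya above Uma on 11.

Maya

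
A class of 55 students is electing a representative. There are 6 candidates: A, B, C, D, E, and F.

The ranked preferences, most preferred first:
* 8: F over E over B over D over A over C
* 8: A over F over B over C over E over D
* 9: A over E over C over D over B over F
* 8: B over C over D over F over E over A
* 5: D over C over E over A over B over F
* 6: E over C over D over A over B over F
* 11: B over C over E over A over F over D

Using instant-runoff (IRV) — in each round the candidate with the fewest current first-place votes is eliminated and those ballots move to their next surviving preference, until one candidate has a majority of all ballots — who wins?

E

Round 1: A 17, B 19, C 0, D 5, E 6, F 8. C eliminated.
Round 2: A 17, B 19, D 5, E 6, F 8. D eliminated.
Round 3: A 17, B 19, E 11, F 8. F eliminated.
Round 4: A 17, B 19, E 19. A eliminated.
Round 5: B 27, E 28. E has a majority (≥28).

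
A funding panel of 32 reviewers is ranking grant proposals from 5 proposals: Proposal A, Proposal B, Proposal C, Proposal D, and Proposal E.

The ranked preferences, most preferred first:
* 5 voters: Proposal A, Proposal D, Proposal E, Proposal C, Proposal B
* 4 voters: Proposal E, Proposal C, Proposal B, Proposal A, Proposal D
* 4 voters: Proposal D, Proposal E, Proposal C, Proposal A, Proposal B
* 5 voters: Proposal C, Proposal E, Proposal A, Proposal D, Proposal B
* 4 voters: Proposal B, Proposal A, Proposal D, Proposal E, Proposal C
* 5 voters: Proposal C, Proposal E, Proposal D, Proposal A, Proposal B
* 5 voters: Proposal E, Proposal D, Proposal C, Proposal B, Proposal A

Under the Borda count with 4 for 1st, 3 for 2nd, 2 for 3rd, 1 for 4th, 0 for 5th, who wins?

Proposal A: 5×4 + 4×1 + 4×1 + 5×2 + 4×3 + 5×1 + 5×0 = 55
Proposal B: 5×0 + 4×2 + 4×0 + 5×0 + 4×4 + 5×0 + 5×1 = 29
Proposal C: 5×1 + 4×3 + 4×2 + 5×4 + 4×0 + 5×4 + 5×2 = 75
Proposal D: 5×3 + 4×0 + 4×4 + 5×1 + 4×2 + 5×2 + 5×3 = 69
Proposal E: 5×2 + 4×4 + 4×3 + 5×3 + 4×1 + 5×3 + 5×4 = 92

Proposal E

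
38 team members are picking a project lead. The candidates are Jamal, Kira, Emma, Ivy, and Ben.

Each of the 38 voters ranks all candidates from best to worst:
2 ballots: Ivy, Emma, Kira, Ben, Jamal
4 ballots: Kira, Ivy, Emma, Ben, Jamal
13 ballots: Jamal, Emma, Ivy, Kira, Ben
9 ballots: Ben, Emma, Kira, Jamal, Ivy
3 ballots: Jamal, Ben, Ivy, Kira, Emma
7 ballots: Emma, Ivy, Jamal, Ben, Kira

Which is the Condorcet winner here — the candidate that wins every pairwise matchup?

Emma vs Jamal: 22–16
Emma vs Kira: 31–7
Emma vs Ivy: 29–9
Emma vs Ben: 26–12
Emma beats every other candidate.

Emma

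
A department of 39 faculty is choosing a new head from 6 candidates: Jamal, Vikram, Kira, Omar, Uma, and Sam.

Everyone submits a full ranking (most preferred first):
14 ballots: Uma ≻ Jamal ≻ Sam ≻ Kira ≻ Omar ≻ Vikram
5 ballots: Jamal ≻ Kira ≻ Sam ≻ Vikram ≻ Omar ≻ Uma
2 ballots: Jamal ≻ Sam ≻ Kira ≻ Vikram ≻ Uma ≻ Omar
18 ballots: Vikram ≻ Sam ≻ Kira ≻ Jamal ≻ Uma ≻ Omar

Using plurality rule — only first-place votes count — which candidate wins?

Vikram

First-place votes: Jamal 7, Vikram 18, Kira 0, Omar 0, Uma 14, Sam 0.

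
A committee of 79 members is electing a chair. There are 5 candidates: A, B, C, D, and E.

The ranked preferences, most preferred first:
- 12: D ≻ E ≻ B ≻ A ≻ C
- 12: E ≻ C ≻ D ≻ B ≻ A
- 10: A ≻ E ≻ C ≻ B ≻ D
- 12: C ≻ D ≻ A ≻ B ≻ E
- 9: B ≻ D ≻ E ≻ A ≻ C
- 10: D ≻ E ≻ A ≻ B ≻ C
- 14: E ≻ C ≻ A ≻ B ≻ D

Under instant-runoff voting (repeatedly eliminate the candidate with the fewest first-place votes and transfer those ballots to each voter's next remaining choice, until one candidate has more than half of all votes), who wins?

Round 1: A 10, B 9, C 12, D 22, E 26. B eliminated.
Round 2: A 10, C 12, D 31, E 26. A eliminated.
Round 3: C 12, D 31, E 36. C eliminated.
Round 4: D 43, E 36. D has a majority (≥40).

D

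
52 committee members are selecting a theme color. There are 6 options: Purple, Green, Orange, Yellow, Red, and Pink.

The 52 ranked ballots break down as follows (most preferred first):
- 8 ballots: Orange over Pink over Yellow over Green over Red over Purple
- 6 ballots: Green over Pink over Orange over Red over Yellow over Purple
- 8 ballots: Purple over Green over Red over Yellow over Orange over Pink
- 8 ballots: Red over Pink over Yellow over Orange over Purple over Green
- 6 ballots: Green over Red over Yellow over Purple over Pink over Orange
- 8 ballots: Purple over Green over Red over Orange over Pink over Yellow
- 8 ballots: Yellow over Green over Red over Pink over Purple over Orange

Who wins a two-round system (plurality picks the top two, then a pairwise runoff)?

Round 1 first-place votes: Purple 16, Green 12, Orange 8, Yellow 8, Red 8, Pink 0. Purple and Green advance.
Runoff: Purple is ranked above Green on 24 ballots, Green above Purple on 28.

Green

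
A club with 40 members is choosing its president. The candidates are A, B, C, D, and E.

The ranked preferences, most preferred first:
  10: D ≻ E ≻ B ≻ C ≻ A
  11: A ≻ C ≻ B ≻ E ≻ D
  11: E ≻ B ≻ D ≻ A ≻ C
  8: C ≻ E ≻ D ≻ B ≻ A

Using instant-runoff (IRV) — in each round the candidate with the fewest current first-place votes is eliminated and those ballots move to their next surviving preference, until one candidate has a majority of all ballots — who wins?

E

Round 1: A 11, B 0, C 8, D 10, E 11. B eliminated.
Round 2: A 11, C 8, D 10, E 11. C eliminated.
Round 3: A 11, D 10, E 19. D eliminated.
Round 4: A 11, E 29. E has a majority (≥21).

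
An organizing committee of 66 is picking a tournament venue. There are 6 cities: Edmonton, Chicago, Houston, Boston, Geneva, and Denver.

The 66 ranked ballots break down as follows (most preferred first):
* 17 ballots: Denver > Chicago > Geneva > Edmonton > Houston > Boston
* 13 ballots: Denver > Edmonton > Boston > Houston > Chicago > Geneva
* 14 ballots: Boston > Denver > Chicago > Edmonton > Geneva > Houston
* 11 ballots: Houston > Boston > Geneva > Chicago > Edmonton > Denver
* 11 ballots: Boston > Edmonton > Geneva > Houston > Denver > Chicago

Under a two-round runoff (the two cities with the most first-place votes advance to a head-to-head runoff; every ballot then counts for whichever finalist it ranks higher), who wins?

Boston

Round 1 first-place votes: Edmonton 0, Chicago 0, Houston 11, Boston 25, Geneva 0, Denver 30. Denver and Boston advance.
Runoff: Denver is ranked above Boston on 30 ballots, Boston above Denver on 36.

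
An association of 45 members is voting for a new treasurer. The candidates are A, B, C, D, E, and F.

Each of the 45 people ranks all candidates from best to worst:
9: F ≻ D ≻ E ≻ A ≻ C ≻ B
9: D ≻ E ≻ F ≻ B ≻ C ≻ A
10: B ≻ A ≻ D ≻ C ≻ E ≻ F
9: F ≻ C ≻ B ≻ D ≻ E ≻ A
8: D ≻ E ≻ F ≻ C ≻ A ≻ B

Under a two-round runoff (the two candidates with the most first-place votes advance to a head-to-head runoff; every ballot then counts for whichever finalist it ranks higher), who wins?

D

Round 1 first-place votes: A 0, B 10, C 0, D 17, E 0, F 18. F and D advance.
Runoff: F is ranked above D on 18 ballots, D above F on 27.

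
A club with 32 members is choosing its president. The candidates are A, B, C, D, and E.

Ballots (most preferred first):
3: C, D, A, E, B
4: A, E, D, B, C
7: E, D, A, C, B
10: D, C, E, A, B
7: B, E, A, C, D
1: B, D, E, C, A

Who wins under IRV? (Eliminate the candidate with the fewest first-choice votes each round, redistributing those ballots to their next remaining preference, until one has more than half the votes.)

E

Round 1: A 4, B 8, C 3, D 10, E 7. C eliminated.
Round 2: A 4, B 8, D 13, E 7. A eliminated.
Round 3: B 8, D 13, E 11. B eliminated.
Round 4: D 14, E 18. E has a majority (≥17).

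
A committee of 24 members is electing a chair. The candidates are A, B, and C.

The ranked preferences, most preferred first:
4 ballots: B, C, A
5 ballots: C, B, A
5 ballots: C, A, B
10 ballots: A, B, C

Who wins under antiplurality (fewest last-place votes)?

B

Last-place votes: A 9, B 5, C 10.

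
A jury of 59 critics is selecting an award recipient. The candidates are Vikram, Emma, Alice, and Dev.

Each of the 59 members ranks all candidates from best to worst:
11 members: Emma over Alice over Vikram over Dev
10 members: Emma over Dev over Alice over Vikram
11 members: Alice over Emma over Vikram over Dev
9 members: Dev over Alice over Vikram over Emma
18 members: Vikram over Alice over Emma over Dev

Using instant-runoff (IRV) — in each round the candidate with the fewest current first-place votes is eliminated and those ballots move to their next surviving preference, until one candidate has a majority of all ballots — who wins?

Alice

Round 1: Vikram 18, Emma 21, Alice 11, Dev 9. Dev eliminated.
Round 2: Vikram 18, Emma 21, Alice 20. Vikram eliminated.
Round 3: Emma 21, Alice 38. Alice has a majority (≥30).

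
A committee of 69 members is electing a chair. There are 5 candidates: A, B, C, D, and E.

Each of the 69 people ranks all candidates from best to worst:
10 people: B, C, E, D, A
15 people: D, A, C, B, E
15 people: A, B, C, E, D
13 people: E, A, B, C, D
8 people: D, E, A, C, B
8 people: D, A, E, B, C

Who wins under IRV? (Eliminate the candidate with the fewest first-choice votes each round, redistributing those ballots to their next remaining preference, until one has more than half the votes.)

E

Round 1: A 15, B 10, C 0, D 31, E 13. C eliminated.
Round 2: A 15, B 10, D 31, E 13. B eliminated.
Round 3: A 15, D 31, E 23. A eliminated.
Round 4: D 31, E 38. E has a majority (≥35).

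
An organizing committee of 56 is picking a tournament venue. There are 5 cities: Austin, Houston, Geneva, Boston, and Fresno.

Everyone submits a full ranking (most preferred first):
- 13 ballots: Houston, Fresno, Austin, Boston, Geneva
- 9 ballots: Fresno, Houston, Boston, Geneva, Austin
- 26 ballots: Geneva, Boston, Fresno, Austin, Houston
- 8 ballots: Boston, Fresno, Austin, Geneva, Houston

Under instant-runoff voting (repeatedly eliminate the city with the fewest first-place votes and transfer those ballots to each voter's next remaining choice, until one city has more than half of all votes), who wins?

Fresno

Round 1: Austin 0, Houston 13, Geneva 26, Boston 8, Fresno 9. Austin eliminated.
Round 2: Houston 13, Geneva 26, Boston 8, Fresno 9. Boston eliminated.
Round 3: Houston 13, Geneva 26, Fresno 17. Houston eliminated.
Round 4: Geneva 26, Fresno 30. Fresno has a majority (≥29).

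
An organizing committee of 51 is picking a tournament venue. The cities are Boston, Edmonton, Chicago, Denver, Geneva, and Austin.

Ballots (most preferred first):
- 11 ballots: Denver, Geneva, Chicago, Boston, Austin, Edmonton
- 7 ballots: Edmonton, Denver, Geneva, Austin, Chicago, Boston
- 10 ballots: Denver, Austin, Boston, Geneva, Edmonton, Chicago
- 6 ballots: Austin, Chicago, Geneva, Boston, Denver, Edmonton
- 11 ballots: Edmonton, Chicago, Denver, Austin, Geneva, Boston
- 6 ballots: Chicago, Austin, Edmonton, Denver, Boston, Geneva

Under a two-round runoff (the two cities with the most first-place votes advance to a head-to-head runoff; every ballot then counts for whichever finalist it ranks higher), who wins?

Denver

Round 1 first-place votes: Boston 0, Edmonton 18, Chicago 6, Denver 21, Geneva 0, Austin 6. Denver and Edmonton advance.
Runoff: Denver is ranked above Edmonton on 27 ballots, Edmonton above Denver on 24.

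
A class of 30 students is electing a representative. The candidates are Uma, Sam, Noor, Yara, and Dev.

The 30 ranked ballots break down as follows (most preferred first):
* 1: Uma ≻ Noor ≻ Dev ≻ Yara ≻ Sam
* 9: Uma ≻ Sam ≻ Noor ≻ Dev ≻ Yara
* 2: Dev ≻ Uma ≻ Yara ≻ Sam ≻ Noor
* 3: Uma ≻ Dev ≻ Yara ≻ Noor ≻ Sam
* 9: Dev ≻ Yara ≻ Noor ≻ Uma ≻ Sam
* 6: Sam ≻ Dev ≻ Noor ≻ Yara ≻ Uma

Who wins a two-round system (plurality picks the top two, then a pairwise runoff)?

Dev

Round 1 first-place votes: Uma 13, Sam 6, Noor 0, Yara 0, Dev 11. Uma and Dev advance.
Runoff: Uma is ranked above Dev on 13 ballots, Dev above Uma on 17.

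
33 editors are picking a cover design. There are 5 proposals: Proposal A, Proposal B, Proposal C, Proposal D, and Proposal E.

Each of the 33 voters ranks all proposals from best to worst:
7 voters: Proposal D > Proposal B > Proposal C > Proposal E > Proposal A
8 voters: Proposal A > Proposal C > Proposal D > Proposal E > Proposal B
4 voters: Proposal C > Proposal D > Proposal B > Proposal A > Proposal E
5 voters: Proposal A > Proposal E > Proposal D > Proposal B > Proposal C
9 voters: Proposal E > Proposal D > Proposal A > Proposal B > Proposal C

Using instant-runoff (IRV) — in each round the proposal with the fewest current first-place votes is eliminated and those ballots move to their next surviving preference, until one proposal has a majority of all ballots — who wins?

Round 1: Proposal A 13, Proposal B 0, Proposal C 4, Proposal D 7, Proposal E 9. Proposal B eliminated.
Round 2: Proposal A 13, Proposal C 4, Proposal D 7, Proposal E 9. Proposal C eliminated.
Round 3: Proposal A 13, Proposal D 11, Proposal E 9. Proposal E eliminated.
Round 4: Proposal A 13, Proposal D 20. Proposal D has a majority (≥17).

Proposal D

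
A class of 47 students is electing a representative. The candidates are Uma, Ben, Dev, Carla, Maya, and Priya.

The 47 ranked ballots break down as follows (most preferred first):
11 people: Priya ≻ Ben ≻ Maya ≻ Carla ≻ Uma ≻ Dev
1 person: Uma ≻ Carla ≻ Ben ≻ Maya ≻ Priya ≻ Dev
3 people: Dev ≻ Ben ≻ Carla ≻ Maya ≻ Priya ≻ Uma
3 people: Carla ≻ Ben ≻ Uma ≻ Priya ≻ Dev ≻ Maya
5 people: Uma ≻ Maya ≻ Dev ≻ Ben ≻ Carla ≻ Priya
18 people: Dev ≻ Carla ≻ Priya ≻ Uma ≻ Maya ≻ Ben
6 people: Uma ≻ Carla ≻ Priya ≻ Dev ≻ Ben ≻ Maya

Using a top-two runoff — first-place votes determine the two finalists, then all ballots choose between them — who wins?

Round 1 first-place votes: Uma 12, Ben 0, Dev 21, Carla 3, Maya 0, Priya 11. Dev and Uma advance.
Runoff: Dev is ranked above Uma on 21 ballots, Uma above Dev on 26.

Uma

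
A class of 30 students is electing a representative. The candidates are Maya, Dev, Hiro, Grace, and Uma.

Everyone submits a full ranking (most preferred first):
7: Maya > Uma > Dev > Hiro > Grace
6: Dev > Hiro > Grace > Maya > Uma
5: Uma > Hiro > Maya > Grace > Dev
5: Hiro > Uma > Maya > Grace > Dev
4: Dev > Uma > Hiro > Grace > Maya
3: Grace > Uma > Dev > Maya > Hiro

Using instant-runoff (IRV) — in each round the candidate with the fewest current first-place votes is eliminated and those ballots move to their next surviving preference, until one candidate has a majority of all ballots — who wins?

Uma

Round 1: Maya 7, Dev 10, Hiro 5, Grace 3, Uma 5. Grace eliminated.
Round 2: Maya 7, Dev 10, Hiro 5, Uma 8. Hiro eliminated.
Round 3: Maya 7, Dev 10, Uma 13. Maya eliminated.
Round 4: Dev 10, Uma 20. Uma has a majority (≥16).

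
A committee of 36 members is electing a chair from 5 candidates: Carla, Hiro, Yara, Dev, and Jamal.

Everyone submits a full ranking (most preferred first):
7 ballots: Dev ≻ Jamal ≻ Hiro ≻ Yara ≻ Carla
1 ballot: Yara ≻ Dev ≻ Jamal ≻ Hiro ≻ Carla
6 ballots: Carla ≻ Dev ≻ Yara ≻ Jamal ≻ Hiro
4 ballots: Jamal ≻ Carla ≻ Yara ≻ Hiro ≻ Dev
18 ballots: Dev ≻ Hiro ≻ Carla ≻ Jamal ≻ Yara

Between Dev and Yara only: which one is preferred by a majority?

Dev is ranked above Yara on 31 ballots; Yara above Dev on 5.

Dev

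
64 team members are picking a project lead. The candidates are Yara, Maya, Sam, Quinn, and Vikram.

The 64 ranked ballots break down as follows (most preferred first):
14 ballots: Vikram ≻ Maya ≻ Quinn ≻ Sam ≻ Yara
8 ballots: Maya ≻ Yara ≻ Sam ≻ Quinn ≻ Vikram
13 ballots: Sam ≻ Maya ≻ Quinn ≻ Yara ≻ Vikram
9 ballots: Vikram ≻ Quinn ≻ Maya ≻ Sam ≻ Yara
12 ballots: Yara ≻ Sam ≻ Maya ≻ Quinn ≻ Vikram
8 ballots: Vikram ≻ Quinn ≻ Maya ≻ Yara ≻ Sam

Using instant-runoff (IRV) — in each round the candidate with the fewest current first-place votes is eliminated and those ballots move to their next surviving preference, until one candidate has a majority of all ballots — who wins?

Round 1: Yara 12, Maya 8, Sam 13, Quinn 0, Vikram 31. Quinn eliminated.
Round 2: Yara 12, Maya 8, Sam 13, Vikram 31. Maya eliminated.
Round 3: Yara 20, Sam 13, Vikram 31. Sam eliminated.
Round 4: Yara 33, Vikram 31. Yara has a majority (≥33).

Yara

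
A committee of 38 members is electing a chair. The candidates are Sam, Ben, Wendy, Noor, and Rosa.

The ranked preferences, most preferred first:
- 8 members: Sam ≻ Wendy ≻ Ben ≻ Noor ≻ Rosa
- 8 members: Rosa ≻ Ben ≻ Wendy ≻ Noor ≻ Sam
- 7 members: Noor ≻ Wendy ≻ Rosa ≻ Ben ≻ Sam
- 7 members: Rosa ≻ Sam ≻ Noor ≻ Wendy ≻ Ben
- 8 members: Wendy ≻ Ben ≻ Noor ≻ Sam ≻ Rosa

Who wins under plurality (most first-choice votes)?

First-place votes: Sam 8, Ben 0, Wendy 8, Noor 7, Rosa 15.

Rosa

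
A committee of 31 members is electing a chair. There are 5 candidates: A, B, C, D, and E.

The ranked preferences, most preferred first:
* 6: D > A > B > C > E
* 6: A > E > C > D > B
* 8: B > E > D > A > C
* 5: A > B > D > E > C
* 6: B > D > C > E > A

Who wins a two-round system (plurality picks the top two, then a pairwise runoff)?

Round 1 first-place votes: A 11, B 14, C 0, D 6, E 0. B and A advance.
Runoff: B is ranked above A on 14 ballots, A above B on 17.

A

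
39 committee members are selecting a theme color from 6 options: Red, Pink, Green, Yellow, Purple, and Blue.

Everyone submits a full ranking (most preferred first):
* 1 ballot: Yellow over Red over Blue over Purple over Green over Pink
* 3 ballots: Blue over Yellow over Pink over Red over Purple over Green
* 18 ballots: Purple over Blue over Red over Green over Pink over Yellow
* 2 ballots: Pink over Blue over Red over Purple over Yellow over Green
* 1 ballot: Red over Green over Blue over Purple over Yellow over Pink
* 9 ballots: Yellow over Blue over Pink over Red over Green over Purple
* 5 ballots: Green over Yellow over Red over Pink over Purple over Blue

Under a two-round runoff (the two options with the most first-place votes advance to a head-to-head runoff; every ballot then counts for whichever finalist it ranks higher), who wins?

Purple

Round 1 first-place votes: Red 1, Pink 2, Green 5, Yellow 10, Purple 18, Blue 3. Purple and Yellow advance.
Runoff: Purple is ranked above Yellow on 21 ballots, Yellow above Purple on 18.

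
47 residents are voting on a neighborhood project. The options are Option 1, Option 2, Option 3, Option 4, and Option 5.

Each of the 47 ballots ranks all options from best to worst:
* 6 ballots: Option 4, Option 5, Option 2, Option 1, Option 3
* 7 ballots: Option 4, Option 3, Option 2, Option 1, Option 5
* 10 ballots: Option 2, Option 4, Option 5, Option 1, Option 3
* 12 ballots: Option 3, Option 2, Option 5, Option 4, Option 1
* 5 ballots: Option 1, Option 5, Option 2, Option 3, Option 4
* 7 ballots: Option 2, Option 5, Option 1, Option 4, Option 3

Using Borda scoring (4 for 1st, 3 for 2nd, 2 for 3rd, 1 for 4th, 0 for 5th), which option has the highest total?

Option 2

Option 1: 6×1 + 7×1 + 10×1 + 12×0 + 5×4 + 7×2 = 57
Option 2: 6×2 + 7×2 + 10×4 + 12×3 + 5×2 + 7×4 = 140
Option 3: 6×0 + 7×3 + 10×0 + 12×4 + 5×1 + 7×0 = 74
Option 4: 6×4 + 7×4 + 10×3 + 12×1 + 5×0 + 7×1 = 101
Option 5: 6×3 + 7×0 + 10×2 + 12×2 + 5×3 + 7×3 = 98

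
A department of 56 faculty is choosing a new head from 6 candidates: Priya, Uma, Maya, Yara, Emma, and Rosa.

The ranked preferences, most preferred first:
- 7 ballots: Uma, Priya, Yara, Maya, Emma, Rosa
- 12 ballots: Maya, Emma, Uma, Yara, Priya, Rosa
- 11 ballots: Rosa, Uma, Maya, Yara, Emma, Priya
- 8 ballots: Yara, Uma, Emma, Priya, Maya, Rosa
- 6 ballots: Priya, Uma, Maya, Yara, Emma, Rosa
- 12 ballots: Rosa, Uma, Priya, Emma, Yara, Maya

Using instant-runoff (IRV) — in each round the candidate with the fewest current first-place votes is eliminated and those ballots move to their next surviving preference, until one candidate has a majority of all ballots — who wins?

Uma

Round 1: Priya 6, Uma 7, Maya 12, Yara 8, Emma 0, Rosa 23. Emma eliminated.
Round 2: Priya 6, Uma 7, Maya 12, Yara 8, Rosa 23. Priya eliminated.
Round 3: Uma 13, Maya 12, Yara 8, Rosa 23. Yara eliminated.
Round 4: Uma 21, Maya 12, Rosa 23. Maya eliminated.
Round 5: Uma 33, Rosa 23. Uma has a majority (≥29).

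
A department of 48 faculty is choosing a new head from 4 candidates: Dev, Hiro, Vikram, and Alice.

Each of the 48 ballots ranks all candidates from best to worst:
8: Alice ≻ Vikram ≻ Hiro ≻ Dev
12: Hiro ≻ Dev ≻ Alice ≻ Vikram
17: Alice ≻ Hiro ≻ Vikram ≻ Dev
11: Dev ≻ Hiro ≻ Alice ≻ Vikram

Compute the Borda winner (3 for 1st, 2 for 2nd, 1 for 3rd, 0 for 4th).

Dev: 8×0 + 12×2 + 17×0 + 11×3 = 57
Hiro: 8×1 + 12×3 + 17×2 + 11×2 = 100
Vikram: 8×2 + 12×0 + 17×1 + 11×0 = 33
Alice: 8×3 + 12×1 + 17×3 + 11×1 = 98

Hiro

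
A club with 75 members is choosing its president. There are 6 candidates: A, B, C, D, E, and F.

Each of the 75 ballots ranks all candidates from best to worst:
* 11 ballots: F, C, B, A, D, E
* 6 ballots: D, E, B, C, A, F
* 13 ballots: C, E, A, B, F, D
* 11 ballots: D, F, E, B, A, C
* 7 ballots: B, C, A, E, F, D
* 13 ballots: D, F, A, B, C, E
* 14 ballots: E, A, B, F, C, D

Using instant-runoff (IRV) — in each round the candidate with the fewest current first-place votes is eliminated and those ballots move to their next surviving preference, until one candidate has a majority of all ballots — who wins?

Round 1: A 0, B 7, C 13, D 30, E 14, F 11. A eliminated.
Round 2: B 7, C 13, D 30, E 14, F 11. B eliminated.
Round 3: C 20, D 30, E 14, F 11. F eliminated.
Round 4: C 31, D 30, E 14. E eliminated.
Round 5: C 45, D 30. C has a majority (≥38).

C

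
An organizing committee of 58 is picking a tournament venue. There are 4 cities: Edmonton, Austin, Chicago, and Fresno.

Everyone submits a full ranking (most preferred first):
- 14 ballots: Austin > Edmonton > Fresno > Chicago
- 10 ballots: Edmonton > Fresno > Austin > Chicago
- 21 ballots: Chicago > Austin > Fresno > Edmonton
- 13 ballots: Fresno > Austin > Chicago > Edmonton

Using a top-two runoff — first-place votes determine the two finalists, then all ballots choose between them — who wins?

Round 1 first-place votes: Edmonton 10, Austin 14, Chicago 21, Fresno 13. Chicago and Austin advance.
Runoff: Chicago is ranked above Austin on 21 ballots, Austin above Chicago on 37.

Austin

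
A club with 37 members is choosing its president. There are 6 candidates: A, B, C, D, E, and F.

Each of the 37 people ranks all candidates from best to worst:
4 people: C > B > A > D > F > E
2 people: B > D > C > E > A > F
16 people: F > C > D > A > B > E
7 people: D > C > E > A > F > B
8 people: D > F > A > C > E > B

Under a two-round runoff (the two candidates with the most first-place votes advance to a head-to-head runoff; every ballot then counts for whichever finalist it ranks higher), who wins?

Round 1 first-place votes: A 0, B 2, C 4, D 15, E 0, F 16. F and D advance.
Runoff: F is ranked above D on 16 ballots, D above F on 21.

D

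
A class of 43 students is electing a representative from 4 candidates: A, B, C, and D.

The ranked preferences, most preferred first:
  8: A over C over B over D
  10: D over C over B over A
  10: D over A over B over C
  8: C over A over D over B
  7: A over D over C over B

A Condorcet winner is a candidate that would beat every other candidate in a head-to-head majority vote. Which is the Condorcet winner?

A

A vs B: 33–10
A vs C: 25–18
A vs D: 23–20
A beats every other candidate.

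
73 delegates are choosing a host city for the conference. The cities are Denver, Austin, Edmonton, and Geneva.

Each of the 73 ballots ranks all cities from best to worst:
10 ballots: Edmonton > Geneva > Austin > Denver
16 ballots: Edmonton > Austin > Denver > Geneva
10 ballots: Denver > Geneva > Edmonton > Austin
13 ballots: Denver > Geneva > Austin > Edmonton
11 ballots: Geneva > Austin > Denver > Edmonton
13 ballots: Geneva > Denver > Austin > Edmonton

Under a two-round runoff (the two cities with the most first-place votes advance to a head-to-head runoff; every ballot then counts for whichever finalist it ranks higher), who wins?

Round 1 first-place votes: Denver 23, Austin 0, Edmonton 26, Geneva 24. Edmonton and Geneva advance.
Runoff: Edmonton is ranked above Geneva on 26 ballots, Geneva above Edmonton on 47.

Geneva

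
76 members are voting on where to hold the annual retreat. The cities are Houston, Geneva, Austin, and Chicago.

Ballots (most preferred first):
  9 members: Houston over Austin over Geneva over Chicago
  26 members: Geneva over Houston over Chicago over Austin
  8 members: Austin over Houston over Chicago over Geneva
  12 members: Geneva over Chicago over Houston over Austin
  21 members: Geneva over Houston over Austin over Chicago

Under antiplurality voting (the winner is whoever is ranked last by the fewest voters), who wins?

Houston

Last-place votes: Houston 0, Geneva 8, Austin 38, Chicago 30.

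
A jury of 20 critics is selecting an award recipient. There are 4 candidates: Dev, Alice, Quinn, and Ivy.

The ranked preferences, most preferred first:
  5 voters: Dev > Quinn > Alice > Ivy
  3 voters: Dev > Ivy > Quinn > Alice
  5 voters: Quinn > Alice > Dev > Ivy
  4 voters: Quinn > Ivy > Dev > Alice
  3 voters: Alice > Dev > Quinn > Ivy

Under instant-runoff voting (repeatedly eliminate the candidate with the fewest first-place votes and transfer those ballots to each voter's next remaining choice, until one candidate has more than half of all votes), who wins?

Round 1: Dev 8, Alice 3, Quinn 9, Ivy 0. Ivy eliminated.
Round 2: Dev 8, Alice 3, Quinn 9. Alice eliminated.
Round 3: Dev 11, Quinn 9. Dev has a majority (≥11).

Dev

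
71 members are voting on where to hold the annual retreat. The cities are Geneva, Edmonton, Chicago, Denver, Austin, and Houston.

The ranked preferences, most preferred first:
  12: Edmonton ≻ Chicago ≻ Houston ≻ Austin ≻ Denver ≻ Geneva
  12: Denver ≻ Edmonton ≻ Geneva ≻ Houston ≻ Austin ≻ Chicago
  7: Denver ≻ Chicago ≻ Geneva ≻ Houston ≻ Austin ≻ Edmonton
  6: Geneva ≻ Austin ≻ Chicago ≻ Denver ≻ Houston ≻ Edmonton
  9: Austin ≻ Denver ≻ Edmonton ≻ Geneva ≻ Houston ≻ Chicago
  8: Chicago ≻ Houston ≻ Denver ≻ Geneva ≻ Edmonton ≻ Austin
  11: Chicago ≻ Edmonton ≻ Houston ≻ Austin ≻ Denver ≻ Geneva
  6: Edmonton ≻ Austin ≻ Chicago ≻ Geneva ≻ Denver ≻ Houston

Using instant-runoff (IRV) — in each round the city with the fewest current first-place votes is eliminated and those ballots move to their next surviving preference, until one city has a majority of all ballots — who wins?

Chicago

Round 1: Geneva 6, Edmonton 18, Chicago 19, Denver 19, Austin 9, Houston 0. Houston eliminated.
Round 2: Geneva 6, Edmonton 18, Chicago 19, Denver 19, Austin 9. Geneva eliminated.
Round 3: Edmonton 18, Chicago 19, Denver 19, Austin 15. Austin eliminated.
Round 4: Edmonton 18, Chicago 25, Denver 28. Edmonton eliminated.
Round 5: Chicago 43, Denver 28. Chicago has a majority (≥36).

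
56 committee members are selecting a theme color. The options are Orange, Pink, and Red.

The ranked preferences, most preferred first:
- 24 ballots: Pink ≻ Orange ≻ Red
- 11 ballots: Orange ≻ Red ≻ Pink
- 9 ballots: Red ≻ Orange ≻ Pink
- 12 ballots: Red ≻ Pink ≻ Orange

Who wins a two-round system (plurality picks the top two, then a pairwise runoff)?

Round 1 first-place votes: Orange 11, Pink 24, Red 21. Pink and Red advance.
Runoff: Pink is ranked above Red on 24 ballots, Red above Pink on 32.

Red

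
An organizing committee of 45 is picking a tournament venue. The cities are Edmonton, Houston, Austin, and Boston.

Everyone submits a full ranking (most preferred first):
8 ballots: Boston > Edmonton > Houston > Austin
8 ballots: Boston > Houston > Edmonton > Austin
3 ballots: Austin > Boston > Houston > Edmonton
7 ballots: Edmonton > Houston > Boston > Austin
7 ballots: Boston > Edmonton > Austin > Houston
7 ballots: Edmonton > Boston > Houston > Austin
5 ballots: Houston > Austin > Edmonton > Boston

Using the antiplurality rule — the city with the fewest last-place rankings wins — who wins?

Last-place votes: Edmonton 3, Houston 7, Austin 30, Boston 5.

Edmonton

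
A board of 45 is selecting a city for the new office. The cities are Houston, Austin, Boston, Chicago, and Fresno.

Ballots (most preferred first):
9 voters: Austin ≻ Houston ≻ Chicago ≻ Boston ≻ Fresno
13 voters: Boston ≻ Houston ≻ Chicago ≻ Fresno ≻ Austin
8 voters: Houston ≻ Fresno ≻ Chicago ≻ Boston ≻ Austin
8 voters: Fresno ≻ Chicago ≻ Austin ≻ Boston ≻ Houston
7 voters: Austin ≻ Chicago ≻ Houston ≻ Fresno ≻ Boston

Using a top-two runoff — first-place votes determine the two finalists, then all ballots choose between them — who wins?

Austin

Round 1 first-place votes: Houston 8, Austin 16, Boston 13, Chicago 0, Fresno 8. Austin and Boston advance.
Runoff: Austin is ranked above Boston on 24 ballots, Boston above Austin on 21.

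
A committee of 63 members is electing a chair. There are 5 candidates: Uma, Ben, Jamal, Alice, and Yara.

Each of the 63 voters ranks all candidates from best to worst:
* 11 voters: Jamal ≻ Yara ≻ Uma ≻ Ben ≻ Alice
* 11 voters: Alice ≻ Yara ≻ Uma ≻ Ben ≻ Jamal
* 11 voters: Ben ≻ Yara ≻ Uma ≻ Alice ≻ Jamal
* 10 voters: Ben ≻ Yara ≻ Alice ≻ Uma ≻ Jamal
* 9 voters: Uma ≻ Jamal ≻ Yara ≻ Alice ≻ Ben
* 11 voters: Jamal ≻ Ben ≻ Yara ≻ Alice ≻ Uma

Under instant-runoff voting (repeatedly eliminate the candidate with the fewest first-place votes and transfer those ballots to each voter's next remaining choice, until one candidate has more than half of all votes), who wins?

Round 1: Uma 9, Ben 21, Jamal 22, Alice 11, Yara 0. Yara eliminated.
Round 2: Uma 9, Ben 21, Jamal 22, Alice 11. Uma eliminated.
Round 3: Ben 21, Jamal 31, Alice 11. Alice eliminated.
Round 4: Ben 32, Jamal 31. Ben has a majority (≥32).

Ben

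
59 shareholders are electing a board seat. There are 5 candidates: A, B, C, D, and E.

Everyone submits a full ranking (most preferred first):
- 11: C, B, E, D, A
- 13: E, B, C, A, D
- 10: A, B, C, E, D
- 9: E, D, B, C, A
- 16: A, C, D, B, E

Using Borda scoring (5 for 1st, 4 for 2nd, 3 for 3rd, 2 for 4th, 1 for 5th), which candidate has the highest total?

A: 11×1 + 13×2 + 10×5 + 9×1 + 16×5 = 176
B: 11×4 + 13×4 + 10×4 + 9×3 + 16×2 = 195
C: 11×5 + 13×3 + 10×3 + 9×2 + 16×4 = 206
D: 11×2 + 13×1 + 10×1 + 9×4 + 16×3 = 129
E: 11×3 + 13×5 + 10×2 + 9×5 + 16×1 = 179

C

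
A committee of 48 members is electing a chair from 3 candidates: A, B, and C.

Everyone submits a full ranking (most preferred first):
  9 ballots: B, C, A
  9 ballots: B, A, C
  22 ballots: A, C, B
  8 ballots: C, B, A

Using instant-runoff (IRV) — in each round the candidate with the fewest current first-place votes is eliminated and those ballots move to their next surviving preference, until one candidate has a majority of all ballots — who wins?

B

Round 1: A 22, B 18, C 8. C eliminated.
Round 2: A 22, B 26. B has a majority (≥25).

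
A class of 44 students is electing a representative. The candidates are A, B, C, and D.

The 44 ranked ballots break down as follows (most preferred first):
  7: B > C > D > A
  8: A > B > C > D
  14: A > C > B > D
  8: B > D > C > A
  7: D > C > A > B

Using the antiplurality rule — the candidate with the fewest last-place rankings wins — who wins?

C

Last-place votes: A 15, B 7, C 0, D 22.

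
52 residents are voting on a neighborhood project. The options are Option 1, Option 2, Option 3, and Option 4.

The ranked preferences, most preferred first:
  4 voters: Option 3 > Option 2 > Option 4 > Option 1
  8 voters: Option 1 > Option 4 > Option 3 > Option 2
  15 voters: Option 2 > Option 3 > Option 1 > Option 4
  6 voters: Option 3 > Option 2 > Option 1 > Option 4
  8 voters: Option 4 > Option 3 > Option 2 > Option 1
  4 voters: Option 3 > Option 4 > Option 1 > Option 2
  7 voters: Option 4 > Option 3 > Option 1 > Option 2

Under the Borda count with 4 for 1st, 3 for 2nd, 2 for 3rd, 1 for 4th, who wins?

Option 3

Option 1: 4×1 + 8×4 + 15×2 + 6×2 + 8×1 + 4×2 + 7×2 = 108
Option 2: 4×3 + 8×1 + 15×4 + 6×3 + 8×2 + 4×1 + 7×1 = 125
Option 3: 4×4 + 8×2 + 15×3 + 6×4 + 8×3 + 4×4 + 7×3 = 162
Option 4: 4×2 + 8×3 + 15×1 + 6×1 + 8×4 + 4×3 + 7×4 = 125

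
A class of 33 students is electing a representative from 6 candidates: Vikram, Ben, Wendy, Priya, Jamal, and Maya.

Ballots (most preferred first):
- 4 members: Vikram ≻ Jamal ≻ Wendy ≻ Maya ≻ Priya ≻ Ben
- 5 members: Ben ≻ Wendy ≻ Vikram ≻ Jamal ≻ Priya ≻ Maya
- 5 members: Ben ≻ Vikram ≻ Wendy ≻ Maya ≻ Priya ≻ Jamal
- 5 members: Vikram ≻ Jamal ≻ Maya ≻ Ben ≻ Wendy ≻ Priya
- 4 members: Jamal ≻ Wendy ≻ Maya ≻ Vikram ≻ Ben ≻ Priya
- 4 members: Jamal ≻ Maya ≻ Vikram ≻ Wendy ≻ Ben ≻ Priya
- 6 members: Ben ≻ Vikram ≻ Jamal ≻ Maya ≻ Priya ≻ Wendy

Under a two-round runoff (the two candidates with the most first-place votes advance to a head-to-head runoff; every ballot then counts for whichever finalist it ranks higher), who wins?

Vikram

Round 1 first-place votes: Vikram 9, Ben 16, Wendy 0, Priya 0, Jamal 8, Maya 0. Ben and Vikram advance.
Runoff: Ben is ranked above Vikram on 16 ballots, Vikram above Ben on 17.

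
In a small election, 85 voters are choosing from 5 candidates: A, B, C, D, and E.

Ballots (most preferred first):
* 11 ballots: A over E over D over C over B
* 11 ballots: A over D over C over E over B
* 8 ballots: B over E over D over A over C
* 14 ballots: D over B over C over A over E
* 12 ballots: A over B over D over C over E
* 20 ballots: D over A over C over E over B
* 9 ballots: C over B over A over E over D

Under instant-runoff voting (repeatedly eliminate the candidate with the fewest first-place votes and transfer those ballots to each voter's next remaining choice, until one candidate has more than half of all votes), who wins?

Round 1: A 34, B 8, C 9, D 34, E 0. E eliminated.
Round 2: A 34, B 8, C 9, D 34. B eliminated.
Round 3: A 34, C 9, D 42. C eliminated.
Round 4: A 43, D 42. A has a majority (≥43).

A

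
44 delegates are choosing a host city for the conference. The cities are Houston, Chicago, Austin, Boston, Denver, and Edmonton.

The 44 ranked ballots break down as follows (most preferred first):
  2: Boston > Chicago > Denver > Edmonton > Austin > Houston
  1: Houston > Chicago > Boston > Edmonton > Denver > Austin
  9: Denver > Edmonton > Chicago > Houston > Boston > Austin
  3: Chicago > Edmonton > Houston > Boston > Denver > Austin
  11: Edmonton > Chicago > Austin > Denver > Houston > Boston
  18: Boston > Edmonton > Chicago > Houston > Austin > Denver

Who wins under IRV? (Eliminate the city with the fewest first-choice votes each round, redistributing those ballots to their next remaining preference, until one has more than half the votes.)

Round 1: Houston 1, Chicago 3, Austin 0, Boston 20, Denver 9, Edmonton 11. Austin eliminated.
Round 2: Houston 1, Chicago 3, Boston 20, Denver 9, Edmonton 11. Houston eliminated.
Round 3: Chicago 4, Boston 20, Denver 9, Edmonton 11. Chicago eliminated.
Round 4: Boston 21, Denver 9, Edmonton 14. Denver eliminated.
Round 5: Boston 21, Edmonton 23. Edmonton has a majority (≥23).

Edmonton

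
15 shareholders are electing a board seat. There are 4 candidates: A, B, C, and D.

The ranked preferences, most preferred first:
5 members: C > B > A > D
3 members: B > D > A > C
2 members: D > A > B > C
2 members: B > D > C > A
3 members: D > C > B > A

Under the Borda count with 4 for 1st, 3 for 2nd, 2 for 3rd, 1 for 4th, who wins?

B

A: 5×2 + 3×2 + 2×3 + 2×1 + 3×1 = 27
B: 5×3 + 3×4 + 2×2 + 2×4 + 3×2 = 45
C: 5×4 + 3×1 + 2×1 + 2×2 + 3×3 = 38
D: 5×1 + 3×3 + 2×4 + 2×3 + 3×4 = 40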